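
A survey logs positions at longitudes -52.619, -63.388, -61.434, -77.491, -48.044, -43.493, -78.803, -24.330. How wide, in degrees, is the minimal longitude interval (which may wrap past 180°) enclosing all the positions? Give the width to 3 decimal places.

54.473°

Sort the longitudes: -78.803°, -77.491°, -63.388°, -61.434°, -52.619°, -48.044°, -43.493°, -24.330°.
Eastward gaps between consecutive values (wrapping around): 1.312°, 14.103°, 1.954°, 8.815°, 4.575°, 4.551°, 19.163°, 305.527°.
Largest gap = 305.527° ⇒ minimal covering band is its complement: 360° − 305.527° = 54.473°.
Band runs from -78.803° eastward to -24.330°.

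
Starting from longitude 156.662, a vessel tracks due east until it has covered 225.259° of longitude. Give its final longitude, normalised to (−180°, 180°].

Start at +156.662°; shift +225.259° → +381.921°.
+381.921° lies outside (−180°, 180°]; subtract 360° → +21.921°.

+21.921°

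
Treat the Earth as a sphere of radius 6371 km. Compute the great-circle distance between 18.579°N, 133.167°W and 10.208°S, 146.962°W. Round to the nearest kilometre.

3541 km

Δλ = -146.962 − -133.167 = -13.795°.
Δφ = -10.208 − 18.579 = -28.787°.
a = sin²(Δφ/2) + cos φ₁ · cos φ₂ · sin²(Δλ/2) = 0.075246.
c = 2·atan2(√a, √(1−a)) = 0.55575 rad → d = 6371·c ≈ 3540.66 km.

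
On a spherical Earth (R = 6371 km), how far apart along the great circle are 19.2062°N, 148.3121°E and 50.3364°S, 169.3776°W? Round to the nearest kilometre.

8773 km

Δλ = -169.3776 − 148.3121 = -317.6897°; wrapped into (−180°, 180°]: 42.3103°.
Δφ = -50.3364 − 19.2062 = -69.5426°.
a = sin²(Δφ/2) + cos φ₁ · cos φ₂ · sin²(Δλ/2) = 0.403750.
c = 2·atan2(√a, √(1−a)) = 1.37709 rad → d = 6371·c ≈ 8773.42 km.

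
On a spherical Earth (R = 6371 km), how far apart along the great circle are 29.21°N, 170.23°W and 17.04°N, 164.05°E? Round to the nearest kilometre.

Δλ = 164.05 − -170.23 = 334.28°; wrapped into (−180°, 180°]: -25.72°.
Δφ = 17.04 − 29.21 = -12.17°.
a = sin²(Δφ/2) + cos φ₁ · cos φ₂ · sin²(Δλ/2) = 0.052577.
c = 2·atan2(√a, √(1−a)) = 0.46271 rad → d = 6371·c ≈ 2947.91 km.

2948 km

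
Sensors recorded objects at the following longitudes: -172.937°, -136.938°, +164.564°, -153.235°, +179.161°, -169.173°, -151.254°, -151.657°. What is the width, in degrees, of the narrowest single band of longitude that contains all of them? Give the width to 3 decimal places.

Sort the longitudes: -172.937°, -169.173°, -153.235°, -151.657°, -151.254°, -136.938°, +164.564°, +179.161°.
Eastward gaps between consecutive values (wrapping around): 3.764°, 15.938°, 1.578°, 0.403°, 14.316°, 301.502°, 14.597°, 7.902°.
Largest gap = 301.502° ⇒ minimal covering band is its complement: 360° − 301.502° = 58.498°.
Band runs from +164.564° eastward to -136.938°, crossing the antimeridian.

58.498°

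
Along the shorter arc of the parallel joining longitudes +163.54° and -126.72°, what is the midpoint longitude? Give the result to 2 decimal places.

-161.59°

Signed shortest Δλ from +163.54° to -126.72° is +69.74°.
Midpoint longitude = +163.54° + (+69.74°)/2 = +163.54° + 34.87° = +198.41°.
Normalise into (−180°, 180°]: -161.59°.
(The naïve average (+163.54 + -126.72)/2 = 18.41° is on the wrong side of the globe.)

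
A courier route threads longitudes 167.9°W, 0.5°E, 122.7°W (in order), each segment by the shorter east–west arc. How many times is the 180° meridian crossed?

Leg 1: -167.9° → +0.5°, shortest Δλ = 168.4° (east) — does not cross 180°.
Leg 2: +0.5° → -122.7°, shortest Δλ = -123.2° (west) — does not cross 180°.
Total crossings: 0.

0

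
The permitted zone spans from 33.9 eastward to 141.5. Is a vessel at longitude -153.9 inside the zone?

Band width going east from +33.9° to +141.5°: ((141.5 − 33.9) mod 360) = 107.6°.
Offset of -153.9° east of the west edge: ((-153.9 − 33.9) mod 360) = 172.2°.
172.2° > 107.6° ⇒ outside.

No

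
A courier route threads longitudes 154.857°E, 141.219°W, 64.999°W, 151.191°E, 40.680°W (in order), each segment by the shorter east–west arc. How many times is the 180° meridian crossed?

Leg 1: +154.857° → -141.219°, shortest Δλ = 63.924° (east) — crosses 180°.
Leg 2: -141.219° → -64.999°, shortest Δλ = 76.22° (east) — does not cross 180°.
Leg 3: -64.999° → +151.191°, shortest Δλ = -143.81° (west) — crosses 180°.
Leg 4: +151.191° → -40.680°, shortest Δλ = 168.129° (east) — crosses 180°.
Total crossings: 3.

3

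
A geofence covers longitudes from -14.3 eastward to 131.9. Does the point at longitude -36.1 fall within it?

Band width going east from -14.3° to +131.9°: ((131.9 − -14.3) mod 360) = 146.2°.
Offset of -36.1° east of the west edge: ((-36.1 − -14.3) mod 360) = 338.2°.
338.2° > 146.2° ⇒ outside.

No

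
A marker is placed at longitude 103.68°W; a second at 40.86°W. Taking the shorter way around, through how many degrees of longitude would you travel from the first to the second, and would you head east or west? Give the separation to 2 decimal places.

62.82° east

Raw difference: -40.86 − -103.68 = 62.82°.
Normalise into (−180°, 180°]: 62.82° stays 62.82°.
Positive ⇒ the second point lies to the east; separation 62.82°.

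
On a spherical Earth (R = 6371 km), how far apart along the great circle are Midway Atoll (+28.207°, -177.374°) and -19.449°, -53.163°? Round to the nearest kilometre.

Δλ = -53.163 − -177.374 = 124.211°.
Δφ = -19.449 − 28.207 = -47.656°.
a = sin²(Δφ/2) + cos φ₁ · cos φ₂ · sin²(Δλ/2) = 0.812290.
c = 2·atan2(√a, √(1−a)) = 2.24539 rad → d = 6371·c ≈ 14305.39 km.

14305 km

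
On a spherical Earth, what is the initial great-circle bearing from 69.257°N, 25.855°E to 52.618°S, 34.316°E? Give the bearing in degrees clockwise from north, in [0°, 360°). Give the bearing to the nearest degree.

174°

Δλ = 34.316 − 25.855 = 8.461°.
θ = atan2( sin Δλ · cos φ₂ , cos φ₁ · sin φ₂ − sin φ₁ · cos φ₂ · cos Δλ )
  = atan2(0.08933, -0.84302) = 173.951° → normalised to [0°, 360°): 173.951°.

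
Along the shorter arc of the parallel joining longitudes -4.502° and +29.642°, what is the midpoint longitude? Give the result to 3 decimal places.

Signed shortest Δλ from -4.502° to +29.642° is +34.144°.
Midpoint longitude = -4.502° + (+34.144°)/2 = -4.502° + 17.072° = +12.570°.

+12.570°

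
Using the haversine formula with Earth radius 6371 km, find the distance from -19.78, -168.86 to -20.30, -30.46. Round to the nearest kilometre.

Δλ = -30.46 − -168.86 = 138.40°.
Δφ = -20.30 − -19.78 = -0.52°.
a = sin²(Δφ/2) + cos φ₁ · cos φ₂ · sin²(Δλ/2) = 0.771282.
c = 2·atan2(√a, √(1−a)) = 2.14428 rad → d = 6371·c ≈ 13661.23 km.

13661 km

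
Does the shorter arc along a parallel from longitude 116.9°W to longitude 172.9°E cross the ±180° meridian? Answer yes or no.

Yes

Naïve |172.9 − -116.9| = 289.8° > 180°, so the shorter arc goes the other way round — across 180°.
Signed shortest Δλ = ((172.9 − -116.9 + 180) mod 360) − 180 = -70.2°.
Going west by 70.2° from -116.9° passes through 180° before reaching +172.9°.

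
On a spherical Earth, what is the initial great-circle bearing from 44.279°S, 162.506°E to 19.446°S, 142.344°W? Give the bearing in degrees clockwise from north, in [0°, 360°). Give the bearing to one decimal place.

Δλ = -142.344 − 162.506 = -304.850°; wrapped into (−180°, 180°]: 55.150°.
θ = atan2( sin Δλ · cos φ₂ , cos φ₁ · sin φ₂ − sin φ₁ · cos φ₂ · cos Δλ )
  = atan2(0.77384, 0.13784) = 79.900° → normalised to [0°, 360°): 79.900°.

79.9°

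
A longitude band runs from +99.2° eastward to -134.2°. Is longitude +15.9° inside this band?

Band width going east from +99.2° to -134.2°: ((-134.2 − 99.2) mod 360) = 126.6°.
Offset of +15.9° east of the west edge: ((15.9 − 99.2) mod 360) = 276.7°.
276.7° > 126.6° ⇒ outside.

No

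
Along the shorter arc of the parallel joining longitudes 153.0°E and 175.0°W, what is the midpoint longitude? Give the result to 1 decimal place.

Signed shortest Δλ from +153.0° to -175.0° is +32.0°.
Midpoint longitude = +153.0° + (+32.0°)/2 = +153.0° + 16.0° = +169.0°.
(The naïve average (+153.0 + -175.0)/2 = -11.0° is on the wrong side of the globe.)

169.0°E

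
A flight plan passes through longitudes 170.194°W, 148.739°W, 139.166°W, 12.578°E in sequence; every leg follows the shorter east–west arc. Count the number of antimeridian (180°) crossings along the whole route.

0

Leg 1: -170.194° → -148.739°, shortest Δλ = 21.455° (east) — does not cross 180°.
Leg 2: -148.739° → -139.166°, shortest Δλ = 9.573° (east) — does not cross 180°.
Leg 3: -139.166° → +12.578°, shortest Δλ = 151.744° (east) — does not cross 180°.
Total crossings: 0.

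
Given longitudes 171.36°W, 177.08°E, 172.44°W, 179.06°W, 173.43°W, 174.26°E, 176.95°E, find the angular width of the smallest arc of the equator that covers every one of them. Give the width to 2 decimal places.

14.38°

Sort the longitudes: -179.06°, -173.43°, -172.44°, -171.36°, +174.26°, +176.95°, +177.08°.
Eastward gaps between consecutive values (wrapping around): 5.63°, 0.99°, 1.08°, 345.62°, 2.69°, 0.13°, 3.86°.
Largest gap = 345.62° ⇒ minimal covering band is its complement: 360° − 345.62° = 14.38°.
Band runs from +174.26° eastward to -171.36°, crossing the antimeridian.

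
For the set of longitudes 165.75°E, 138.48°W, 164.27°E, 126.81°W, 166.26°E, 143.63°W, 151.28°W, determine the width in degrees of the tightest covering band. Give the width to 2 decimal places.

68.92°

Sort the longitudes: -151.28°, -143.63°, -138.48°, -126.81°, +164.27°, +165.75°, +166.26°.
Eastward gaps between consecutive values (wrapping around): 7.65°, 5.15°, 11.67°, 291.08°, 1.48°, 0.51°, 42.46°.
Largest gap = 291.08° ⇒ minimal covering band is its complement: 360° − 291.08° = 68.92°.
Band runs from +164.27° eastward to -126.81°, crossing the antimeridian.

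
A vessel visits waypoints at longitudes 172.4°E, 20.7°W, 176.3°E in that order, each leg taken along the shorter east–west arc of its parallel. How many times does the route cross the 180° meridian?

2

Leg 1: +172.4° → -20.7°, shortest Δλ = 166.9° (east) — crosses 180°.
Leg 2: -20.7° → +176.3°, shortest Δλ = -163.0° (west) — crosses 180°.
Total crossings: 2.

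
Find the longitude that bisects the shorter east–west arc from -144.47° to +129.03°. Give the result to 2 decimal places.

+172.28°

Signed shortest Δλ from -144.47° to +129.03° is -86.50°.
Midpoint longitude = -144.47° + (-86.50°)/2 = -144.47° − 43.25° = -187.72°.
Normalise into (−180°, 180°]: +172.28°.
(The naïve average (-144.47 + +129.03)/2 = -7.72° is on the wrong side of the globe.)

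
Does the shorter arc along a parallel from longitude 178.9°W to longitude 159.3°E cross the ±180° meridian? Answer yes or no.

Naïve |159.3 − -178.9| = 338.2° > 180°, so the shorter arc goes the other way round — across 180°.
Signed shortest Δλ = ((159.3 − -178.9 + 180) mod 360) − 180 = -21.8°.
Going west by 21.8° from -178.9° passes through 180° before reaching +159.3°.

Yes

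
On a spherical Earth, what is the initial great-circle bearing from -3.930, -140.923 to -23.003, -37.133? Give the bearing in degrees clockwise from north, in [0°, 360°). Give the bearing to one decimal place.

114.4°

Δλ = -37.133 − -140.923 = 103.790°.
θ = atan2( sin Δλ · cos φ₂ , cos φ₁ · sin φ₂ − sin φ₁ · cos φ₂ · cos Δλ )
  = atan2(0.89395, -0.40490) = 114.367° → normalised to [0°, 360°): 114.367°.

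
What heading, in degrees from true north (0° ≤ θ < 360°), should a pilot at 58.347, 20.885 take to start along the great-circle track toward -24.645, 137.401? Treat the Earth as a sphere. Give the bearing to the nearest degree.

81°

Δλ = 137.401 − 20.885 = 116.516°.
θ = atan2( sin Δλ · cos φ₂ , cos φ₁ · sin φ₂ − sin φ₁ · cos φ₂ · cos Δλ )
  = atan2(0.81330, 0.12659) = 81.153° → normalised to [0°, 360°): 81.153°.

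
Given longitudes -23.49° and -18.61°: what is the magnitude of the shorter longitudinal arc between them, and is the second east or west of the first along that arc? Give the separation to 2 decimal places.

4.88° east

Raw difference: -18.61 − -23.49 = 4.88°.
Normalise into (−180°, 180°]: 4.88° stays 4.88°.
Positive ⇒ the second point lies to the east; separation 4.88°.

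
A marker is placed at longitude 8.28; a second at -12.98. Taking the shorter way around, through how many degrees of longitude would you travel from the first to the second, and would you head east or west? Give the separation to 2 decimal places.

Raw difference: -12.98 − 8.28 = -21.26°.
Normalise into (−180°, 180°]: -21.26° stays -21.26°.
Negative ⇒ the second point lies to the west; separation 21.26°.

21.26° west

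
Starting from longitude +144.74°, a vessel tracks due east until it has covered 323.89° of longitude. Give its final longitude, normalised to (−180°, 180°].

+108.63°

Start at +144.74°; shift +323.89° → +468.63°.
+468.63° lies outside (−180°, 180°]; subtract 360° → +108.63°.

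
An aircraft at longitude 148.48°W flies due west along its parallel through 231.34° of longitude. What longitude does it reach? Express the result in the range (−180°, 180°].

Start at -148.48°; shift −231.34° → -379.82°.
-379.82° lies outside (−180°, 180°]; add 360° → -19.82°.

19.82°W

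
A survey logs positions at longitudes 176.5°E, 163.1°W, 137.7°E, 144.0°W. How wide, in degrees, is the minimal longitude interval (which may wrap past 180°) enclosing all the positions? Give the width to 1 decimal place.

Sort the longitudes: -163.1°, -144.0°, +137.7°, +176.5°.
Eastward gaps between consecutive values (wrapping around): 19.1°, 281.7°, 38.8°, 20.4°.
Largest gap = 281.7° ⇒ minimal covering band is its complement: 360° − 281.7° = 78.3°.
Band runs from +137.7° eastward to -144.0°, crossing the antimeridian.

78.3°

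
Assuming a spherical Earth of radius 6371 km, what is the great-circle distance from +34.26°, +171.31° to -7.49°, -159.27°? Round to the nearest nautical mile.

3013 nmi

Δλ = -159.27 − 171.31 = -330.58°; wrapped into (−180°, 180°]: 29.42°.
Δφ = -7.49 − 34.26 = -41.75°.
a = sin²(Δφ/2) + cos φ₁ · cos φ₂ · sin²(Δλ/2) = 0.179808.
c = 2·atan2(√a, √(1−a)) = 0.87580 rad → d = 6371·c ≈ 5579.71 km ≈ 3012.80 nmi.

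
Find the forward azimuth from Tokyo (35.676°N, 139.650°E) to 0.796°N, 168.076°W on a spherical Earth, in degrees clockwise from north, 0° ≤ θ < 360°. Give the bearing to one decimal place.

113.6°

Δλ = -168.076 − 139.650 = -307.726°; wrapped into (−180°, 180°]: 52.274°.
θ = atan2( sin Δλ · cos φ₂ , cos φ₁ · sin φ₂ − sin φ₁ · cos φ₂ · cos Δλ )
  = atan2(0.79087, -0.34553) = 113.601° → normalised to [0°, 360°): 113.601°.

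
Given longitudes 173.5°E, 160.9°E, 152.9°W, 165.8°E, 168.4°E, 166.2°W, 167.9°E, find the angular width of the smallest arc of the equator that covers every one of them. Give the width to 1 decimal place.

Sort the longitudes: -166.2°, -152.9°, +160.9°, +165.8°, +167.9°, +168.4°, +173.5°.
Eastward gaps between consecutive values (wrapping around): 13.3°, 313.8°, 4.9°, 2.1°, 0.5°, 5.1°, 20.3°.
Largest gap = 313.8° ⇒ minimal covering band is its complement: 360° − 313.8° = 46.2°.
Band runs from +160.9° eastward to -152.9°, crossing the antimeridian.

46.2°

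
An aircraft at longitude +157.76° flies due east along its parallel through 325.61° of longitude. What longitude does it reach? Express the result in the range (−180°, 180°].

+123.37°

Start at +157.76°; shift +325.61° → +483.37°.
+483.37° lies outside (−180°, 180°]; subtract 360° → +123.37°.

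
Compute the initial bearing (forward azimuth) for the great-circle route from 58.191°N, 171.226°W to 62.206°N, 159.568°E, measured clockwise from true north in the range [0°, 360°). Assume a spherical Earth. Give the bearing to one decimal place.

Δλ = 159.568 − -171.226 = 330.794°; wrapped into (−180°, 180°]: -29.206°.
θ = atan2( sin Δλ · cos φ₂ , cos φ₁ · sin φ₂ − sin φ₁ · cos φ₂ · cos Δλ )
  = atan2(-0.22753, 0.12039) = -62.115° → normalised to [0°, 360°): 297.885°.

297.9°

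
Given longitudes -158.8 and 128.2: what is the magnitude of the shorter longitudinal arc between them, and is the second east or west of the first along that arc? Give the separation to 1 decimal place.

Raw difference: 128.2 − -158.8 = 287.0°.
Normalise into (−180°, 180°]: 287.0° − 360° = -73.0°.
Negative ⇒ the second point lies to the west; separation 73.0°.

73.0° west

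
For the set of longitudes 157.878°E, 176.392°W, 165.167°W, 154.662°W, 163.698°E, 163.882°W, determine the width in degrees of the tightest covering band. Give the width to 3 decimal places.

47.460°

Sort the longitudes: -176.392°, -165.167°, -163.882°, -154.662°, +157.878°, +163.698°.
Eastward gaps between consecutive values (wrapping around): 11.225°, 1.285°, 9.220°, 312.540°, 5.820°, 19.910°.
Largest gap = 312.540° ⇒ minimal covering band is its complement: 360° − 312.540° = 47.460°.
Band runs from +157.878° eastward to -154.662°, crossing the antimeridian.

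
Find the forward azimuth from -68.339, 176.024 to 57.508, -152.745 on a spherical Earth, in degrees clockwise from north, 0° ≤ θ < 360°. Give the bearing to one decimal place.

Δλ = -152.745 − 176.024 = -328.769°; wrapped into (−180°, 180°]: 31.231°.
θ = atan2( sin Δλ · cos φ₂ , cos φ₁ · sin φ₂ − sin φ₁ · cos φ₂ · cos Δλ )
  = atan2(0.27852, 0.73823) = 20.671° → normalised to [0°, 360°): 20.671°.

20.7°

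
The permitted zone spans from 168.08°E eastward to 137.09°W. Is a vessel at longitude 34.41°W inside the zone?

Band width going east from +168.08° to -137.09°: ((-137.09 − 168.08) mod 360) = 54.83°.
Offset of -34.41° east of the west edge: ((-34.41 − 168.08) mod 360) = 157.51°.
157.51° > 54.83° ⇒ outside.

No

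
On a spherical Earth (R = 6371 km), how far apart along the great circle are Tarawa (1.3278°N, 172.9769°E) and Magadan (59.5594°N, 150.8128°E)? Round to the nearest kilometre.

6752 km

Δλ = 150.8128 − 172.9769 = -22.1641°.
Δφ = 59.5594 − 1.3278 = 58.2316°.
a = sin²(Δφ/2) + cos φ₁ · cos φ₂ · sin²(Δλ/2) = 0.255470.
c = 2·atan2(√a, √(1−a)) = 1.05979 rad → d = 6371·c ≈ 6751.89 km.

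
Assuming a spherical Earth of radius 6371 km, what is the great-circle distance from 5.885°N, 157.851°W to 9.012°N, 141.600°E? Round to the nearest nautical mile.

Δλ = 141.600 − -157.851 = 299.451°; wrapped into (−180°, 180°]: -60.549°.
Δφ = 9.012 − 5.885 = 3.127°.
a = sin²(Δφ/2) + cos φ₁ · cos φ₂ · sin²(Δλ/2) = 0.250445.
c = 2·atan2(√a, √(1−a)) = 1.04822 rad → d = 6371·c ≈ 6678.23 km ≈ 3605.96 nmi.

3606 nmi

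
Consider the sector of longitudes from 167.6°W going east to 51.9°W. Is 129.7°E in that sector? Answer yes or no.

Band width going east from -167.6° to -51.9°: ((-51.9 − -167.6) mod 360) = 115.7°.
Offset of +129.7° east of the west edge: ((129.7 − -167.6) mod 360) = 297.3°.
297.3° > 115.7° ⇒ outside.

No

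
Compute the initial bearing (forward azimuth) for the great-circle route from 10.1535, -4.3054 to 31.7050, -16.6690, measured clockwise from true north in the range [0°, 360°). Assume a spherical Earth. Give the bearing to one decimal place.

333.8°

Δλ = -16.6690 − -4.3054 = -12.3636°.
θ = atan2( sin Δλ · cos φ₂ , cos φ₁ · sin φ₂ − sin φ₁ · cos φ₂ · cos Δλ )
  = atan2(-0.18216, 0.37082) = -26.162° → normalised to [0°, 360°): 333.838°.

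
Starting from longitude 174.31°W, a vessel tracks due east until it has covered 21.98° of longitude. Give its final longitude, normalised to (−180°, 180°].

152.33°W

Start at -174.31°; shift +21.98° → -152.33°.
-152.33° already lies in (−180°, 180°].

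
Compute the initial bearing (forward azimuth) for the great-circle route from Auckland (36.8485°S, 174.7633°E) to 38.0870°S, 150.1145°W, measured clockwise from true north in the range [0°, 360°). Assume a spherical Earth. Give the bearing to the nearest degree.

103°

Δλ = -150.1145 − 174.7633 = -324.8778°; wrapped into (−180°, 180°]: 35.1222°.
θ = atan2( sin Δλ · cos φ₂ , cos φ₁ · sin φ₂ − sin φ₁ · cos φ₂ · cos Δλ )
  = atan2(0.45282, -0.10755) = 103.361° → normalised to [0°, 360°): 103.361°.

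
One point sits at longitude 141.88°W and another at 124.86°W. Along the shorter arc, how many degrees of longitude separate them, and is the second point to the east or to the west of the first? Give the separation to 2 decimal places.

17.02° east

Raw difference: -124.86 − -141.88 = 17.02°.
Normalise into (−180°, 180°]: 17.02° stays 17.02°.
Positive ⇒ the second point lies to the east; separation 17.02°.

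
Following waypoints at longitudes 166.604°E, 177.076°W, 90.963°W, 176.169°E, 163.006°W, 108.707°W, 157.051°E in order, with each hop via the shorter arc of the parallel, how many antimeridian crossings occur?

4

Leg 1: +166.604° → -177.076°, shortest Δλ = 16.32° (east) — crosses 180°.
Leg 2: -177.076° → -90.963°, shortest Δλ = 86.113° (east) — does not cross 180°.
Leg 3: -90.963° → +176.169°, shortest Δλ = -92.868° (west) — crosses 180°.
Leg 4: +176.169° → -163.006°, shortest Δλ = 20.825° (east) — crosses 180°.
Leg 5: -163.006° → -108.707°, shortest Δλ = 54.299° (east) — does not cross 180°.
Leg 6: -108.707° → +157.051°, shortest Δλ = -94.242° (west) — crosses 180°.
Total crossings: 4.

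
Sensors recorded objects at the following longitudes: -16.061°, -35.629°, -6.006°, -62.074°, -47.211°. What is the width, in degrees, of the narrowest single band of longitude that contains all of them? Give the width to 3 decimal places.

56.068°

Sort the longitudes: -62.074°, -47.211°, -35.629°, -16.061°, -6.006°.
Eastward gaps between consecutive values (wrapping around): 14.863°, 11.582°, 19.568°, 10.055°, 303.932°.
Largest gap = 303.932° ⇒ minimal covering band is its complement: 360° − 303.932° = 56.068°.
Band runs from -62.074° eastward to -6.006°.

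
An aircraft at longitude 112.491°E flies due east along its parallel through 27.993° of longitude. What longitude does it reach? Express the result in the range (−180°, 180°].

140.484°E

Start at +112.491°; shift +27.993° → +140.484°.
+140.484° already lies in (−180°, 180°].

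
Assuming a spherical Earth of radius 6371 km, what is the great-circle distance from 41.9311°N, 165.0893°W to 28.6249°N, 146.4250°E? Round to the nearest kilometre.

Δλ = 146.4250 − -165.0893 = 311.5143°; wrapped into (−180°, 180°]: -48.4857°.
Δφ = 28.6249 − 41.9311 = -13.3062°.
a = sin²(Δφ/2) + cos φ₁ · cos φ₂ · sin²(Δλ/2) = 0.123520.
c = 2·atan2(√a, √(1−a)) = 0.71825 rad → d = 6371·c ≈ 4575.95 km.

4576 km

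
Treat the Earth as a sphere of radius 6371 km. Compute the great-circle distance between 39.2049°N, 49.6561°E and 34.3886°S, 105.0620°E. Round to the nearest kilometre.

9969 km

Δλ = 105.0620 − 49.6561 = 55.4059°.
Δφ = -34.3886 − 39.2049 = -73.5935°.
a = sin²(Δφ/2) + cos φ₁ · cos φ₂ · sin²(Δλ/2) = 0.496975.
c = 2·atan2(√a, √(1−a)) = 1.56475 rad → d = 6371·c ≈ 9969.00 km.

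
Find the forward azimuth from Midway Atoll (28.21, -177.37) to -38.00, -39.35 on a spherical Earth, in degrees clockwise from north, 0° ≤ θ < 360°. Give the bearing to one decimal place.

Δλ = -39.35 − -177.37 = 138.02°.
θ = atan2( sin Δλ · cos φ₂ , cos φ₁ · sin φ₂ − sin φ₁ · cos φ₂ · cos Δλ )
  = atan2(0.52708, -0.26563) = 116.746° → normalised to [0°, 360°): 116.746°.

116.7°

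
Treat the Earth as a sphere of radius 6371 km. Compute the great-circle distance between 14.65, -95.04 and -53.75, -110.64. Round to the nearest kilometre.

7750 km

Δλ = -110.64 − -95.04 = -15.60°.
Δφ = -53.75 − 14.65 = -68.40°.
a = sin²(Δφ/2) + cos φ₁ · cos φ₂ · sin²(Δλ/2) = 0.326475.
c = 2·atan2(√a, √(1−a)) = 1.21637 rad → d = 6371·c ≈ 7749.51 km.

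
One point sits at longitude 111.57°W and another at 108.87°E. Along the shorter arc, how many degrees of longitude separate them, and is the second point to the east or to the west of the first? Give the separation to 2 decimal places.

139.56° west

Raw difference: 108.87 − -111.57 = 220.44°.
Normalise into (−180°, 180°]: 220.44° − 360° = -139.56°.
Negative ⇒ the second point lies to the west; separation 139.56°.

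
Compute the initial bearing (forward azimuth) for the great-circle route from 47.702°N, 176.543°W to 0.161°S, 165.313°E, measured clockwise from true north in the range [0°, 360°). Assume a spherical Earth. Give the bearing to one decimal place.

203.8°

Δλ = 165.313 − -176.543 = 341.856°; wrapped into (−180°, 180°]: -18.144°.
θ = atan2( sin Δλ · cos φ₂ , cos φ₁ · sin φ₂ − sin φ₁ · cos φ₂ · cos Δλ )
  = atan2(-0.31141, -0.70476) = -156.161° → normalised to [0°, 360°): 203.839°.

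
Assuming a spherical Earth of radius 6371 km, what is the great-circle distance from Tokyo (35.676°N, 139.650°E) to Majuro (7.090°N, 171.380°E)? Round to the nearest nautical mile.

2446 nmi

Δλ = 171.380 − 139.650 = 31.730°.
Δφ = 7.090 − 35.676 = -28.586°.
a = sin²(Δφ/2) + cos φ₁ · cos φ₂ · sin²(Δλ/2) = 0.121193.
c = 2·atan2(√a, √(1−a)) = 0.71115 rad → d = 6371·c ≈ 4530.71 km ≈ 2446.39 nmi.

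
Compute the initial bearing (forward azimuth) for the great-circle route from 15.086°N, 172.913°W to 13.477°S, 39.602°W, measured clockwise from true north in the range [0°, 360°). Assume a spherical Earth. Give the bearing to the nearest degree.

94°

Δλ = -39.602 − -172.913 = 133.311°.
θ = atan2( sin Δλ · cos φ₂ , cos φ₁ · sin φ₂ − sin φ₁ · cos φ₂ · cos Δλ )
  = atan2(0.70760, -0.05141) = 94.155° → normalised to [0°, 360°): 94.155°.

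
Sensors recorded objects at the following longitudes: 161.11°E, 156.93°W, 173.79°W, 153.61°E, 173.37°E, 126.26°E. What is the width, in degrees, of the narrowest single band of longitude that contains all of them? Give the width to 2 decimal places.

Sort the longitudes: -173.79°, -156.93°, +126.26°, +153.61°, +161.11°, +173.37°.
Eastward gaps between consecutive values (wrapping around): 16.86°, 283.19°, 27.35°, 7.50°, 12.26°, 12.84°.
Largest gap = 283.19° ⇒ minimal covering band is its complement: 360° − 283.19° = 76.81°.
Band runs from +126.26° eastward to -156.93°, crossing the antimeridian.

76.81°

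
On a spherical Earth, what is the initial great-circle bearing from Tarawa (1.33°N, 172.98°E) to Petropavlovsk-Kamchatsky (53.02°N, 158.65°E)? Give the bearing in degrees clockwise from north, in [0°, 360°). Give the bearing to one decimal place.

349.3°

Δλ = 158.65 − 172.98 = -14.33°.
θ = atan2( sin Δλ · cos φ₂ , cos φ₁ · sin φ₂ − sin φ₁ · cos φ₂ · cos Δλ )
  = atan2(-0.14888, 0.78510) = -10.738° → normalised to [0°, 360°): 349.262°.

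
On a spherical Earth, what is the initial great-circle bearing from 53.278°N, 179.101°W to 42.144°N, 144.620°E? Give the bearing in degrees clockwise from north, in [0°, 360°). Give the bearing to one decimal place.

259.9°

Δλ = 144.620 − -179.101 = 323.721°; wrapped into (−180°, 180°]: -36.279°.
θ = atan2( sin Δλ · cos φ₂ , cos φ₁ · sin φ₂ − sin φ₁ · cos φ₂ · cos Δλ )
  = atan2(-0.43874, -0.07789) = -100.067° → normalised to [0°, 360°): 259.933°.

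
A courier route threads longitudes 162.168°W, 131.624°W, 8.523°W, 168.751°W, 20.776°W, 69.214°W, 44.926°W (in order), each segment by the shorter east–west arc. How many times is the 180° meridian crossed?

0

Leg 1: -162.168° → -131.624°, shortest Δλ = 30.544° (east) — does not cross 180°.
Leg 2: -131.624° → -8.523°, shortest Δλ = 123.101° (east) — does not cross 180°.
Leg 3: -8.523° → -168.751°, shortest Δλ = -160.228° (west) — does not cross 180°.
Leg 4: -168.751° → -20.776°, shortest Δλ = 147.975° (east) — does not cross 180°.
Leg 5: -20.776° → -69.214°, shortest Δλ = -48.438° (west) — does not cross 180°.
Leg 6: -69.214° → -44.926°, shortest Δλ = 24.288° (east) — does not cross 180°.
Total crossings: 0.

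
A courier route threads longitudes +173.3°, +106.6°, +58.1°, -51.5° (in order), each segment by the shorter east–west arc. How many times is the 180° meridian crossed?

Leg 1: +173.3° → +106.6°, shortest Δλ = -66.7° (west) — does not cross 180°.
Leg 2: +106.6° → +58.1°, shortest Δλ = -48.5° (west) — does not cross 180°.
Leg 3: +58.1° → -51.5°, shortest Δλ = -109.6° (west) — does not cross 180°.
Total crossings: 0.

0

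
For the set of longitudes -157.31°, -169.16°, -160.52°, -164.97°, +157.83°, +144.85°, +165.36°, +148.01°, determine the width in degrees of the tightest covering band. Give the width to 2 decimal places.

57.84°

Sort the longitudes: -169.16°, -164.97°, -160.52°, -157.31°, +144.85°, +148.01°, +157.83°, +165.36°.
Eastward gaps between consecutive values (wrapping around): 4.19°, 4.45°, 3.21°, 302.16°, 3.16°, 9.82°, 7.53°, 25.48°.
Largest gap = 302.16° ⇒ minimal covering band is its complement: 360° − 302.16° = 57.84°.
Band runs from +144.85° eastward to -157.31°, crossing the antimeridian.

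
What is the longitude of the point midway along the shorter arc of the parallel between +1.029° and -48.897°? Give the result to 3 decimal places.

Signed shortest Δλ from +1.029° to -48.897° is -49.926°.
Midpoint longitude = +1.029° + (-49.926°)/2 = +1.029° − 24.963° = -23.934°.

-23.934°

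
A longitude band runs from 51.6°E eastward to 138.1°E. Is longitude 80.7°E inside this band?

Yes

Band width going east from +51.6° to +138.1°: ((138.1 − 51.6) mod 360) = 86.5°.
Offset of +80.7° east of the west edge: ((80.7 − 51.6) mod 360) = 29.1°.
29.1° ≤ 86.5° ⇒ inside.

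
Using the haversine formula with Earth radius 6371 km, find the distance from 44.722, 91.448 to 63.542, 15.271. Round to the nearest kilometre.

Δλ = 15.271 − 91.448 = -76.177°.
Δφ = 63.542 − 44.722 = 18.820°.
a = sin²(Δφ/2) + cos φ₁ · cos φ₂ · sin²(Δλ/2) = 0.147199.
c = 2·atan2(√a, √(1−a)) = 0.78752 rad → d = 6371·c ≈ 5017.31 km.

5017 km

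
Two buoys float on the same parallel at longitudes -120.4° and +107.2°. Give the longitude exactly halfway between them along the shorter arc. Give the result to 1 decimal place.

Signed shortest Δλ from -120.4° to +107.2° is -132.4°.
Midpoint longitude = -120.4° + (-132.4°)/2 = -120.4° − 66.2° = -186.6°.
Normalise into (−180°, 180°]: +173.4°.
(The naïve average (-120.4 + +107.2)/2 = -6.6° is on the wrong side of the globe.)

+173.4°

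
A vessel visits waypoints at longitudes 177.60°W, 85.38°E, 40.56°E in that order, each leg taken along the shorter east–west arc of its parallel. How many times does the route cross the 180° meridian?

1

Leg 1: -177.60° → +85.38°, shortest Δλ = -97.02° (west) — crosses 180°.
Leg 2: +85.38° → +40.56°, shortest Δλ = -44.82° (west) — does not cross 180°.
Total crossings: 1.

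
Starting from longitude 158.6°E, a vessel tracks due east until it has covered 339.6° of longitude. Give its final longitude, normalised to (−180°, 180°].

Start at +158.6°; shift +339.6° → +498.2°.
+498.2° lies outside (−180°, 180°]; subtract 360° → +138.2°.

138.2°E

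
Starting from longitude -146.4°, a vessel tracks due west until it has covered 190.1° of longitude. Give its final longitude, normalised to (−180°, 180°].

+23.5°

Start at -146.4°; shift −190.1° → -336.5°.
-336.5° lies outside (−180°, 180°]; add 360° → +23.5°.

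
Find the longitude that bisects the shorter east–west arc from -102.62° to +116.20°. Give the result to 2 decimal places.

-173.21°

Signed shortest Δλ from -102.62° to +116.20° is -141.18°.
Midpoint longitude = -102.62° + (-141.18°)/2 = -102.62° − 70.59° = -173.21°.
(The naïve average (-102.62 + +116.20)/2 = 6.79° is on the wrong side of the globe.)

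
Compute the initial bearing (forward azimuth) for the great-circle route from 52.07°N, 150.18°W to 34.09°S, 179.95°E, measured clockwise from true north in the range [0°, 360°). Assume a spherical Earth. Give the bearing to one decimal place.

204.4°

Δλ = 179.95 − -150.18 = 330.13°; wrapped into (−180°, 180°]: -29.87°.
θ = atan2( sin Δλ · cos φ₂ , cos φ₁ · sin φ₂ − sin φ₁ · cos φ₂ · cos Δλ )
  = atan2(-0.41245, -0.91098) = -155.641° → normalised to [0°, 360°): 204.359°.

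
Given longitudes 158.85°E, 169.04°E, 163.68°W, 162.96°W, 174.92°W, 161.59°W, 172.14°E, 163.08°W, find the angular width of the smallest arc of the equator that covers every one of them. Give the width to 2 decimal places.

39.56°

Sort the longitudes: -174.92°, -163.68°, -163.08°, -162.96°, -161.59°, +158.85°, +169.04°, +172.14°.
Eastward gaps between consecutive values (wrapping around): 11.24°, 0.60°, 0.12°, 1.37°, 320.44°, 10.19°, 3.10°, 12.94°.
Largest gap = 320.44° ⇒ minimal covering band is its complement: 360° − 320.44° = 39.56°.
Band runs from +158.85° eastward to -161.59°, crossing the antimeridian.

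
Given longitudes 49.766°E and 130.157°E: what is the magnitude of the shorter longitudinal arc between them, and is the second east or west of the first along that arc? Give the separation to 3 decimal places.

80.391° east

Raw difference: 130.157 − 49.766 = 80.391°.
Normalise into (−180°, 180°]: 80.391° stays 80.391°.
Positive ⇒ the second point lies to the east; separation 80.391°.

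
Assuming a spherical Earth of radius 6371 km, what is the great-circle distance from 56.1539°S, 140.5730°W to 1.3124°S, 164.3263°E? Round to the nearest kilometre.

Δλ = 164.3263 − -140.5730 = 304.8993°; wrapped into (−180°, 180°]: -55.1007°.
Δφ = -1.3124 − -56.1539 = 54.8415°.
a = sin²(Δφ/2) + cos φ₁ · cos φ₂ · sin²(Δλ/2) = 0.331201.
c = 2·atan2(√a, √(1−a)) = 1.22643 rad → d = 6371·c ≈ 7813.60 km.

7814 km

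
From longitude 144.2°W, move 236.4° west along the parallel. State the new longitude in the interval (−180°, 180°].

20.6°W

Start at -144.2°; shift −236.4° → -380.6°.
-380.6° lies outside (−180°, 180°]; add 360° → -20.6°.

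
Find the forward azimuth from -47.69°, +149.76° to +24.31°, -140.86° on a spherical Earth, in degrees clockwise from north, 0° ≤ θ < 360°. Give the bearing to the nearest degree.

Δλ = -140.86 − 149.76 = -290.62°; wrapped into (−180°, 180°]: 69.38°.
θ = atan2( sin Δλ · cos φ₂ , cos φ₁ · sin φ₂ − sin φ₁ · cos φ₂ · cos Δλ )
  = atan2(0.85295, 0.51446) = 58.904° → normalised to [0°, 360°): 58.904°.

59°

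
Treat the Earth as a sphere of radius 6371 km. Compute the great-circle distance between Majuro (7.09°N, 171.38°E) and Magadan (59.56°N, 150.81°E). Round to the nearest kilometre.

Δλ = 150.81 − 171.38 = -20.57°.
Δφ = 59.56 − 7.09 = 52.47°.
a = sin²(Δφ/2) + cos φ₁ · cos φ₂ · sin²(Δλ/2) = 0.211439.
c = 2·atan2(√a, √(1−a)) = 0.95560 rad → d = 6371·c ≈ 6088.10 km.

6088 km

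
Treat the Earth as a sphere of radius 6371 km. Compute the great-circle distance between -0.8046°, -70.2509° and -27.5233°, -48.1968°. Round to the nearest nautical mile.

2046 nmi

Δλ = -48.1968 − -70.2509 = 22.0541°.
Δφ = -27.5233 − -0.8046 = -26.7187°.
a = sin²(Δφ/2) + cos φ₁ · cos φ₂ · sin²(Δλ/2) = 0.085829.
c = 2·atan2(√a, √(1−a)) = 0.59465 rad → d = 6371·c ≈ 3788.54 km ≈ 2045.65 nmi.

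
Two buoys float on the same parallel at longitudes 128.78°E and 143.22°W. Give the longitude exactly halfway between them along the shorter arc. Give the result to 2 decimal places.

172.78°E

Signed shortest Δλ from +128.78° to -143.22° is +88.00°.
Midpoint longitude = +128.78° + (+88.00°)/2 = +128.78° + 44.00° = +172.78°.
(The naïve average (+128.78 + -143.22)/2 = -7.22° is on the wrong side of the globe.)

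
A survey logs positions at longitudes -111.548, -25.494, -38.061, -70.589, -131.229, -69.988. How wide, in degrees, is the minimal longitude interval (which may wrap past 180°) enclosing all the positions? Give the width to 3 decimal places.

Sort the longitudes: -131.229°, -111.548°, -70.589°, -69.988°, -38.061°, -25.494°.
Eastward gaps between consecutive values (wrapping around): 19.681°, 40.959°, 0.601°, 31.927°, 12.567°, 254.265°.
Largest gap = 254.265° ⇒ minimal covering band is its complement: 360° − 254.265° = 105.735°.
Band runs from -131.229° eastward to -25.494°.

105.735°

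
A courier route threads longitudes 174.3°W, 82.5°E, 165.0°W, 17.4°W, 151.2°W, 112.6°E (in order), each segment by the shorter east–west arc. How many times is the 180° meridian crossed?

Leg 1: -174.3° → +82.5°, shortest Δλ = -103.2° (west) — crosses 180°.
Leg 2: +82.5° → -165.0°, shortest Δλ = 112.5° (east) — crosses 180°.
Leg 3: -165.0° → -17.4°, shortest Δλ = 147.6° (east) — does not cross 180°.
Leg 4: -17.4° → -151.2°, shortest Δλ = -133.8° (west) — does not cross 180°.
Leg 5: -151.2° → +112.6°, shortest Δλ = -96.2° (west) — crosses 180°.
Total crossings: 3.

3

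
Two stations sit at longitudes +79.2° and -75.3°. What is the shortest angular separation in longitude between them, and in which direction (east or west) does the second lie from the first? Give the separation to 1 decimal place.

154.5° west

Raw difference: -75.3 − 79.2 = -154.5°.
Normalise into (−180°, 180°]: -154.5° stays -154.5°.
Negative ⇒ the second point lies to the west; separation 154.5°.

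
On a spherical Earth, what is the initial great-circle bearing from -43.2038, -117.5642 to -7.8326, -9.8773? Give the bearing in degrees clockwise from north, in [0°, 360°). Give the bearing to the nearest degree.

108°

Δλ = -9.8773 − -117.5642 = 107.6869°.
θ = atan2( sin Δλ · cos φ₂ , cos φ₁ · sin φ₂ − sin φ₁ · cos φ₂ · cos Δλ )
  = atan2(0.94384, -0.30539) = 107.929° → normalised to [0°, 360°): 107.929°.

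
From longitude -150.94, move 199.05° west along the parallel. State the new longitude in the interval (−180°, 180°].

+10.01°

Start at -150.94°; shift −199.05° → -349.99°.
-349.99° lies outside (−180°, 180°]; add 360° → +10.01°.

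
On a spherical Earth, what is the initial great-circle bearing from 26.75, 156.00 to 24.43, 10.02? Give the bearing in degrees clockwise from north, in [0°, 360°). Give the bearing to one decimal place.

Δλ = 10.02 − 156.00 = -145.98°.
θ = atan2( sin Δλ · cos φ₂ , cos φ₁ · sin φ₂ − sin φ₁ · cos φ₂ · cos Δλ )
  = atan2(-0.50939, 0.70898) = -35.697° → normalised to [0°, 360°): 324.303°.

324.3°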